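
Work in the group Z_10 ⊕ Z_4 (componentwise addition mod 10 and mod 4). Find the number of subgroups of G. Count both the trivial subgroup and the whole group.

|G| = 40, so by Lagrange every subgroup order divides 40. Divisors: 1, 2, 4, 5, 8, 10, 20, 40.
Subgroups by order — order 1: 1; order 2: 3; order 4: 3; order 5: 1; order 8: 1; order 10: 3; order 20: 3; order 40: 1.
Total: 1 + 3 + 3 + 1 + 1 + 3 + 3 + 1 = 16.

16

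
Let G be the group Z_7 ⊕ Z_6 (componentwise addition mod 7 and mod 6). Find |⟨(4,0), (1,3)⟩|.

14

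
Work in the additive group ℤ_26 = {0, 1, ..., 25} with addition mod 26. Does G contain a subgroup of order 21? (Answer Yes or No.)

21 does not divide |G| = 26, so by Lagrange no subgroup of order 21 exists.

No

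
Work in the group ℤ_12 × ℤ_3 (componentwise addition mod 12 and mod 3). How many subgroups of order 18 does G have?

1

|G| = 36 and 18 | 36, so subgroups of order 18 are possible by Lagrange.
The subgroups of order 18 are: {(0,0), (0,1), (0,2), (2,0), (2,1), (2,2), (4,0), (4,1), (4,2), (6,0), (6,1), (6,2), (8,0), (8,1), (8,2), (10,0), (10,1), (10,2)}.
So G has 1 subgroup of order 18.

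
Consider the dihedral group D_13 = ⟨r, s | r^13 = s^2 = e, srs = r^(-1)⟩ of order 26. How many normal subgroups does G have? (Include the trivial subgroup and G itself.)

3

G has 16 subgroups. Checking conjugation-invariance by order — order 1: 1/1 normal; order 2: 0/13 normal; order 13: 1/1 normal; order 26: 1/1 normal.
Total normal subgroups: 3.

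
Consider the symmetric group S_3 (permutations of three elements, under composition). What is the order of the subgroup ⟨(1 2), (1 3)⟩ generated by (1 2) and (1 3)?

6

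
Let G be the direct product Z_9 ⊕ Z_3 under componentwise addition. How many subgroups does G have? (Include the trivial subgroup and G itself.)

|G| = 27, so by Lagrange every subgroup order divides 27. Divisors: 1, 3, 9, 27.
Subgroups by order — order 1: 1; order 3: 4; order 9: 4; order 27: 1.
Total: 1 + 4 + 4 + 1 = 10.

10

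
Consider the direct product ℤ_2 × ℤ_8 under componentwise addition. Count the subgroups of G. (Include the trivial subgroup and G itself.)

11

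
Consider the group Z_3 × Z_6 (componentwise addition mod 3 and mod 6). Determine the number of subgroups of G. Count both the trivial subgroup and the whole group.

12

|G| = 18, so by Lagrange every subgroup order divides 18. Divisors: 1, 2, 3, 6, 9, 18.
Subgroups by order — order 1: 1; order 2: 1; order 3: 4; order 6: 4; order 9: 1; order 18: 1.
Total: 1 + 1 + 4 + 4 + 1 + 1 = 12.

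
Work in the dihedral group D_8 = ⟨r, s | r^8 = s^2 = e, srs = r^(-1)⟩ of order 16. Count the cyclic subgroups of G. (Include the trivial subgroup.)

12

Each element a generates a cyclic subgroup ⟨a⟩; distinct elements may generate the same one (a cyclic group of order d has φ(d) generators).
Cyclic subgroups by order — order 1: 1; order 2: 9; order 4: 1; order 8: 1.
Total: 12.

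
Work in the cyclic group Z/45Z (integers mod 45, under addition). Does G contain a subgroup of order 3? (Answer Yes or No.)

3 | 45. A subgroup of order 3 is {0, 15, 30}.

Yes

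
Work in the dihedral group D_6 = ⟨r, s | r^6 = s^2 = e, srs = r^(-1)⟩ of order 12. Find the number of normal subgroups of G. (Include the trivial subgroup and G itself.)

7

G has 16 subgroups. Checking conjugation-invariance by order — order 1: 1/1 normal; order 2: 1/7 normal; order 3: 1/1 normal; order 4: 0/3 normal; order 6: 3/3 normal; order 12: 1/1 normal.
Total normal subgroups: 7.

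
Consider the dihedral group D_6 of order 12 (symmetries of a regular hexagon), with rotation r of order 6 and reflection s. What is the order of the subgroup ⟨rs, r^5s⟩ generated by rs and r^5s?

6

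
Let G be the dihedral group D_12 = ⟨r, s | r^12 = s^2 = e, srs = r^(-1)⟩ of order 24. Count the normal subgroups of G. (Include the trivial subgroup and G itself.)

9

G has 34 subgroups. Checking conjugation-invariance by order — order 1: 1/1 normal; order 2: 1/13 normal; order 3: 1/1 normal; order 4: 1/7 normal; order 6: 1/5 normal; order 8: 0/3 normal; order 12: 3/3 normal; order 24: 1/1 normal.
Total normal subgroups: 9.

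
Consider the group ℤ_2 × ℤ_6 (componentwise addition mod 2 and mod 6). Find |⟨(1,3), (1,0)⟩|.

4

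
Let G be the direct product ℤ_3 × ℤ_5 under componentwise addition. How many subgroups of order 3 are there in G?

|G| = 15 and 3 | 15, so subgroups of order 3 are possible by Lagrange.
The subgroups of order 3 are: {(0,0), (1,0), (2,0)}.
So G has 1 subgroup of order 3.

1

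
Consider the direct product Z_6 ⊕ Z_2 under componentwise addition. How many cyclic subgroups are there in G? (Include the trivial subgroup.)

8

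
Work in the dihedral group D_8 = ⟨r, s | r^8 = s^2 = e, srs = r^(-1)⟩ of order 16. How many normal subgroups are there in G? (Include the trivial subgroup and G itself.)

7

G has 19 subgroups. Checking conjugation-invariance by order — order 1: 1/1 normal; order 2: 1/9 normal; order 4: 1/5 normal; order 8: 3/3 normal; order 16: 1/1 normal.
Total normal subgroups: 7.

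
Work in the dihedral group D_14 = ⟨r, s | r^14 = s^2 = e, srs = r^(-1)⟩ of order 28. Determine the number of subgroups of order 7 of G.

1

|G| = 28 and 7 | 28, so subgroups of order 7 are possible by Lagrange.
The subgroups of order 7 are: {e, r^2, r^4, r^6, r^8, r^10, r^12}.
So G has 1 subgroup of order 7.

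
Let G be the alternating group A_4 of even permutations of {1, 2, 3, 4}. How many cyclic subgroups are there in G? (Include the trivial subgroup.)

Each element a generates a cyclic subgroup ⟨a⟩; distinct elements may generate the same one (a cyclic group of order d has φ(d) generators).
Cyclic subgroups by order — order 1: 1; order 2: 3; order 3: 4.
Total: 8.

8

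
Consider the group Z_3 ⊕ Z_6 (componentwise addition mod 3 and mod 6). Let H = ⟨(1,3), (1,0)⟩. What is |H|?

|⟨(1,3)⟩| = 6 and |⟨(1,0)⟩| = 3, so |H| is a multiple of lcm(6, 3) = 6 and divides |G| = 18.
Closing under the operation: H = {(0,0), (0,3), (1,0), (1,3), (2,0), (2,3)}, so |H| = 6.

6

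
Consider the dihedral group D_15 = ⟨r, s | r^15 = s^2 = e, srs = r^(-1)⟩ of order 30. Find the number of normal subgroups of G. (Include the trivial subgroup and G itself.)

5

G has 28 subgroups. Checking conjugation-invariance by order — order 1: 1/1 normal; order 2: 0/15 normal; order 3: 1/1 normal; order 5: 1/1 normal; order 6: 0/5 normal; order 10: 0/3 normal; order 15: 1/1 normal; order 30: 1/1 normal.
Total normal subgroups: 5.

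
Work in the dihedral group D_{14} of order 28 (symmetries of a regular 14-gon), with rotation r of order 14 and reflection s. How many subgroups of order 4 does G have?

|G| = 28 and 4 | 28, so subgroups of order 4 are possible by Lagrange.
The subgroups of order 4 are: {e, r^7, r^3s, r^10s}; {e, r^7, r^4s, r^11s}; {e, r^7, r^5s, r^12s}; {e, r^7, r^6s, r^13s}; … (7 in all).
So G has 7 subgroups of order 4.

7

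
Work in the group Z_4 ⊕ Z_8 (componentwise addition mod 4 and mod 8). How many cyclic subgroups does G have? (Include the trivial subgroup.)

14

A cyclic subgroup of order d is generated by each of its φ(d) elements of order d, so the cyclic subgroups of order d number (#elements of order d)/φ(d).
Cyclic subgroups by order — order 1: 1; order 2: 3; order 4: 6; order 8: 4.
Total: 14.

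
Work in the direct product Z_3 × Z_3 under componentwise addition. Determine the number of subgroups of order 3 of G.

4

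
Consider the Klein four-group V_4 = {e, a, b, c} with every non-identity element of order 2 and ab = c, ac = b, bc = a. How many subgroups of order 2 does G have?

3

|G| = 4 and 2 | 4, so subgroups of order 2 are possible by Lagrange.
The subgroups of order 2 are: {e, a}; {e, b}; {e, c}.
So G has 3 subgroups of order 2.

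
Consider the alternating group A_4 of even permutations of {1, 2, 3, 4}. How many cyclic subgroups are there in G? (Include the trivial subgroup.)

8

A cyclic subgroup of order d is generated by each of its φ(d) elements of order d, so the cyclic subgroups of order d number (#elements of order d)/φ(d).
Cyclic subgroups by order — order 1: 1; order 2: 3; order 3: 4.
Total: 8.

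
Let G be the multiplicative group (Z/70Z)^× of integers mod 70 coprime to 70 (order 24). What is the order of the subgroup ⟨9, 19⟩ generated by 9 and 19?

12

|⟨9⟩| = 6 and |⟨19⟩| = 6, so |H| is a multiple of lcm(6, 6) = 6 and divides |G| = 24.
Closing under the operation: H = {1, 9, 11, 19, 29, 31, 39, 41, 51, 59, 61, 69}, so |H| = 12.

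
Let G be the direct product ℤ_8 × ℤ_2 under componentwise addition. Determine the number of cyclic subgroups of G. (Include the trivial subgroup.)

8

A cyclic subgroup of order d is generated by each of its φ(d) elements of order d, so the cyclic subgroups of order d number (#elements of order d)/φ(d).
Cyclic subgroups by order — order 1: 1; order 2: 3; order 4: 2; order 8: 2.
Total: 8.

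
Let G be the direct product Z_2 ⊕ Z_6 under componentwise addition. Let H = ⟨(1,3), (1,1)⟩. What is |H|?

6

|⟨(1,3)⟩| = 2 and |⟨(1,1)⟩| = 6, so |H| is a multiple of lcm(2, 6) = 6 and divides |G| = 12.
Closing under the operation: H = {(0,0), (0,2), (0,4), (1,1), (1,3), (1,5)}, so |H| = 6.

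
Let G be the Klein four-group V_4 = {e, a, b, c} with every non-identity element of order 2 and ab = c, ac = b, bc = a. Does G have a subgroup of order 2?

Yes

2 | 4. A subgroup of order 2 is {e, a}.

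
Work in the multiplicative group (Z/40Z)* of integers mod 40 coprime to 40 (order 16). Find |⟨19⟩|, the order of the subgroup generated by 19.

2

Compute successive powers of 19 mod 40: 19, 1; 19^2 ≡ 1 (mod 40).
So |⟨19⟩| = 2.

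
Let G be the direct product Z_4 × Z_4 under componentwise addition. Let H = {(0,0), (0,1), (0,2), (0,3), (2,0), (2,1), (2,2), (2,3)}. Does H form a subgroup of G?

Yes

|H| = 8 divides |G| = 16, consistent with Lagrange.
H contains the identity, every element's inverse is in H, and H is closed under +: it is a subgroup.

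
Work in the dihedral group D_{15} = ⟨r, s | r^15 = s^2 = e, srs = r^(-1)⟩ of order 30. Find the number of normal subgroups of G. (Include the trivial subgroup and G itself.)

G has 28 subgroups. Checking conjugation-invariance by order — order 1: 1/1 normal; order 2: 0/15 normal; order 3: 1/1 normal; order 5: 1/1 normal; order 6: 0/5 normal; order 10: 0/3 normal; order 15: 1/1 normal; order 30: 1/1 normal.
Total normal subgroups: 5.

5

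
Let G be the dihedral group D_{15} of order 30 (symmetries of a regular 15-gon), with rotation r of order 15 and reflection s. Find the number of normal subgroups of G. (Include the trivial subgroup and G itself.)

G has 28 subgroups. Checking conjugation-invariance by order — order 1: 1/1 normal; order 2: 0/15 normal; order 3: 1/1 normal; order 5: 1/1 normal; order 6: 0/5 normal; order 10: 0/3 normal; order 15: 1/1 normal; order 30: 1/1 normal.
Total normal subgroups: 5.

5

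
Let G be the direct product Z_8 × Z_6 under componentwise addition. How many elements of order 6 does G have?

6

An element (a,b) has order lcm(ord(a), ord(b)); count pairs with lcm equal to 6.
Enumerating gives 6 such elements.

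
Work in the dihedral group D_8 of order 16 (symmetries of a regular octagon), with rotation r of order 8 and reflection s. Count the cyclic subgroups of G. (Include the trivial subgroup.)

12

A cyclic subgroup of order d is generated by each of its φ(d) elements of order d, so the cyclic subgroups of order d number (#elements of order d)/φ(d).
Cyclic subgroups by order — order 1: 1; order 2: 9; order 4: 1; order 8: 1.
Total: 12.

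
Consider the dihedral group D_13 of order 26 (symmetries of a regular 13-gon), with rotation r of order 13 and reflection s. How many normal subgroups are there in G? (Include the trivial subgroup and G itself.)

3

G has 16 subgroups. Checking conjugation-invariance by order — order 1: 1/1 normal; order 2: 0/13 normal; order 13: 1/1 normal; order 26: 1/1 normal.
Total normal subgroups: 3.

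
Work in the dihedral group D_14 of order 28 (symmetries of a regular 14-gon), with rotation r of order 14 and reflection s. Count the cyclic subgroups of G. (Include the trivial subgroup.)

A cyclic subgroup of order d is generated by each of its φ(d) elements of order d, so the cyclic subgroups of order d number (#elements of order d)/φ(d).
Cyclic subgroups by order — order 1: 1; order 2: 15; order 7: 1; order 14: 1.
Total: 18.

18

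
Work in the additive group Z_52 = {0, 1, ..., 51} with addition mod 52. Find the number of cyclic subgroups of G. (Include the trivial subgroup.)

6

Group the elements of G by the cyclic subgroup they generate; each cyclic subgroup of order d accounts for φ(d) elements.
Cyclic subgroups by order — order 1: 1; order 2: 1; order 4: 1; order 13: 1; order 26: 1; order 52: 1.
Total: 6.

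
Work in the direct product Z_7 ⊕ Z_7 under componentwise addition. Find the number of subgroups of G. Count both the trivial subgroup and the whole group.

10

|G| = 49, so by Lagrange every subgroup order divides 49. Divisors: 1, 7, 49.
Subgroups by order — order 1: 1; order 7: 8; order 49: 1.
Total: 1 + 8 + 1 = 10.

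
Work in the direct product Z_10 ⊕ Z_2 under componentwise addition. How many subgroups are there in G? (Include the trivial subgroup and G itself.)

|G| = 20, so by Lagrange every subgroup order divides 20. Divisors: 1, 2, 4, 5, 10, 20.
Subgroups by order — order 1: 1; order 2: 3; order 4: 1; order 5: 1; order 10: 3; order 20: 1.
Total: 1 + 3 + 1 + 1 + 3 + 1 = 10.

10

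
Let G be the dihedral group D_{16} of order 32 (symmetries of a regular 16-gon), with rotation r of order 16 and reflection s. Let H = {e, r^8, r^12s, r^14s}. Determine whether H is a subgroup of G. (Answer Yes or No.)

No

Closure fails: r^12s · r^14s = r^14 ∉ H. So H is not a subgroup.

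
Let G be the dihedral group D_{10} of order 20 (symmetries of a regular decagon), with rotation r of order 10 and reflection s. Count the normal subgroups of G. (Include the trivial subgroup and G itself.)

G has 22 subgroups. Checking conjugation-invariance by order — order 1: 1/1 normal; order 2: 1/11 normal; order 4: 0/5 normal; order 5: 1/1 normal; order 10: 3/3 normal; order 20: 1/1 normal.
Total normal subgroups: 7.

7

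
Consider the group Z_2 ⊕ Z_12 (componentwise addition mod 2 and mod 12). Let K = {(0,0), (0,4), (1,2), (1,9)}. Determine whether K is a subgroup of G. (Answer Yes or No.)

No

(1,2) ∈ K but its inverse (1,10) ∉ K, so K is not a subgroup.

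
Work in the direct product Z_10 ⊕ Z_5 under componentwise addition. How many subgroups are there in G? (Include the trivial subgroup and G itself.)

|G| = 50, so by Lagrange every subgroup order divides 50. Divisors: 1, 2, 5, 10, 25, 50.
Subgroups by order — order 1: 1; order 2: 1; order 5: 6; order 10: 6; order 25: 1; order 50: 1.
Total: 1 + 1 + 6 + 6 + 1 + 1 = 16.

16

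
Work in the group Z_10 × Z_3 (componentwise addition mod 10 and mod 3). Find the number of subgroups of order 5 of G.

1

|G| = 30 and 5 | 30, so subgroups of order 5 are possible by Lagrange.
The subgroups of order 5 are: {(0,0), (2,0), (4,0), (6,0), (8,0)}.
So G has 1 subgroup of order 5.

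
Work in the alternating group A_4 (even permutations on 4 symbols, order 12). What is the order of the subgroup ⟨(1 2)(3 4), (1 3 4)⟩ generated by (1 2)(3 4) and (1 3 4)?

|⟨(1 2)(3 4)⟩| = 2 and |⟨(1 3 4)⟩| = 3, so |H| is a multiple of lcm(2, 3) = 6 and divides |G| = 12.
Closing {(1 2)(3 4), (1 3 4)} under the group operation gives all of G, so |H| = 12.

12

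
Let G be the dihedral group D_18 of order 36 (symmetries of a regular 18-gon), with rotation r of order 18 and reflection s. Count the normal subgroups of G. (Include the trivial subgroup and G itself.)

9

G has 45 subgroups. Checking conjugation-invariance by order — order 1: 1/1 normal; order 2: 1/19 normal; order 3: 1/1 normal; order 4: 0/9 normal; order 6: 1/7 normal; order 9: 1/1 normal; order 12: 0/3 normal; order 18: 3/3 normal; order 36: 1/1 normal.
Total normal subgroups: 9.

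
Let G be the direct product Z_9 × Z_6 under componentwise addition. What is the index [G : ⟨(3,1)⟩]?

9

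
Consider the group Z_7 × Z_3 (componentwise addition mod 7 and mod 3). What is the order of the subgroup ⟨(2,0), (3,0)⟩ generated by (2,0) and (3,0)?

|⟨(2,0)⟩| = 7 and |⟨(3,0)⟩| = 7, so |H| is a multiple of lcm(7, 7) = 7 and divides |G| = 21.
Closing under the operation: H = {(0,0), (1,0), (2,0), (3,0), (4,0), (5,0), (6,0)}, so |H| = 7.

7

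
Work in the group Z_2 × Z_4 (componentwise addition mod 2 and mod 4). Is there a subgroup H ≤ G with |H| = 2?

2 | 8. A subgroup of order 2 is {(0,0), (0,2)}.

Yes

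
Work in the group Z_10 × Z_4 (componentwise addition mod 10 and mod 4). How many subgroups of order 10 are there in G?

3

|G| = 40 and 10 | 40, so subgroups of order 10 are possible by Lagrange.
The subgroups of order 10 are: {(0,0), (0,2), (2,0), (2,2), (4,0), (4,2), (6,0), (6,2), (8,0), (8,2)}; {(0,0), (1,0), (2,0), (3,0), (4,0), (5,0), (6,0), (7,0), (8,0), (9,0)}; {(0,0), (1,2), (2,0), (3,2), (4,0), (5,2), (6,0), (7,2), (8,0), (9,2)}.
So G has 3 subgroups of order 10.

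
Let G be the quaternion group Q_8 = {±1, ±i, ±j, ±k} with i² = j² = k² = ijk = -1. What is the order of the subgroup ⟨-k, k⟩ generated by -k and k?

|⟨-k⟩| = 4 and |⟨k⟩| = 4, so |H| is a multiple of lcm(4, 4) = 4 and divides |G| = 8.
Closing under the operation: H = {1, -1, k, -k}, so |H| = 4.

4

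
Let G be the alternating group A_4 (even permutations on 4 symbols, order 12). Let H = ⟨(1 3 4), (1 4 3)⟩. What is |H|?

|⟨(1 3 4)⟩| = 3 and |⟨(1 4 3)⟩| = 3, so |H| is a multiple of lcm(3, 3) = 3 and divides |G| = 12.
Closing under the operation: H = {e, (1 3 4), (1 4 3)}, so |H| = 3.

3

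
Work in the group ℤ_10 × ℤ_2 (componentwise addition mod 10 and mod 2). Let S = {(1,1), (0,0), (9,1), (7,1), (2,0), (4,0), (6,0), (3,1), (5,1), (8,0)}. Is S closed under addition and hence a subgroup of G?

|S| = 10 divides |G| = 20, consistent with Lagrange.
S contains the identity, every element's inverse is in S, and S is closed under +: it is a subgroup.
In fact S = ⟨(7,1)⟩.

Yes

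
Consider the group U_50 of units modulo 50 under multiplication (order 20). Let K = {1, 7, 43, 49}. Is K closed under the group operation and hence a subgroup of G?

|K| = 4 divides |G| = 20, consistent with Lagrange.
K contains the identity, every element's inverse is in K, and K is closed under ·: it is a subgroup.
In fact K = ⟨43⟩.

Yes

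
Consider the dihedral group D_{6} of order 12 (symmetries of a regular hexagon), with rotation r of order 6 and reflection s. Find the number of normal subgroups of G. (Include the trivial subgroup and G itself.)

G has 16 subgroups. Checking conjugation-invariance by order — order 1: 1/1 normal; order 2: 1/7 normal; order 3: 1/1 normal; order 4: 0/3 normal; order 6: 3/3 normal; order 12: 1/1 normal.
Total normal subgroups: 7.

7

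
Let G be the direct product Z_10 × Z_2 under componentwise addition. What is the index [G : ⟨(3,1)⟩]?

|⟨(3,1)⟩| = 10 and |G| = 20.
By Lagrange, [G : H] = |G|/|H| = 20/10 = 2.

2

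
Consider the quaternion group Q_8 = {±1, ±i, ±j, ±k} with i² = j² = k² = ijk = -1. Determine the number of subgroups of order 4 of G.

|G| = 8 and 4 | 8, so subgroups of order 4 are possible by Lagrange.
The subgroups of order 4 are: {1, -1, i, -i}; {1, -1, j, -j}; {1, -1, k, -k}.
So G has 3 subgroups of order 4.

3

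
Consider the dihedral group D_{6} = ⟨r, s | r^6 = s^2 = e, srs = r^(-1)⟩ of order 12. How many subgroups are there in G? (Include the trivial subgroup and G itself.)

|G| = 12, so by Lagrange every subgroup order divides 12. Divisors: 1, 2, 3, 4, 6, 12.
Subgroups by order — order 1: 1; order 2: 7; order 3: 1; order 4: 3; order 6: 3; order 12: 1.
Total: 1 + 7 + 1 + 3 + 3 + 1 = 16.

16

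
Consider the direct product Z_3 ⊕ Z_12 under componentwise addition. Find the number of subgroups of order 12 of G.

4

|G| = 36 and 12 | 36, so subgroups of order 12 are possible by Lagrange.
The subgroups of order 12 are: {(0,0), (0,1), (0,2), (0,3), (0,4), (0,5), (0,6), (0,7), (0,8), (0,9), (0,10), (0,11)}; {(0,0), (0,3), (0,6), (0,9), (1,0), (1,3), (1,6), (1,9), (2,0), (2,3), (2,6), (2,9)}; {(0,0), (0,3), (0,6), (0,9), (1,1), (1,4), (1,7), (1,10), (2,2), (2,5), (2,8), (2,11)}; {(0,0), (0,3), (0,6), (0,9), (1,2), (1,5), (1,8), (1,11), (2,1), (2,4), (2,7), (2,10)}.
So G has 4 subgroups of order 12.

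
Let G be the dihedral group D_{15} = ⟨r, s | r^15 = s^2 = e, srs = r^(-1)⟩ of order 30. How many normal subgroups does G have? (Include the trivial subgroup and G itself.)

5

G has 28 subgroups. Checking conjugation-invariance by order — order 1: 1/1 normal; order 2: 0/15 normal; order 3: 1/1 normal; order 5: 1/1 normal; order 6: 0/5 normal; order 10: 0/3 normal; order 15: 1/1 normal; order 30: 1/1 normal.
Total normal subgroups: 5.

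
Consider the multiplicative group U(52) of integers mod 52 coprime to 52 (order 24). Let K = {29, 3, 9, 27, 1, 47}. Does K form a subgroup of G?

No

3 ∈ K but its inverse 35 ∉ K, so K is not a subgroup.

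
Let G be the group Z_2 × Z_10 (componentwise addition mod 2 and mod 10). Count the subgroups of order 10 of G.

|G| = 20 and 10 | 20, so subgroups of order 10 are possible by Lagrange.
The subgroups of order 10 are: {(0,0), (0,1), (0,2), (0,3), (0,4), (0,5), (0,6), (0,7), (0,8), (0,9)}; {(0,0), (0,2), (0,4), (0,6), (0,8), (1,0), (1,2), (1,4), (1,6), (1,8)}; {(0,0), (0,2), (0,4), (0,6), (0,8), (1,1), (1,3), (1,5), (1,7), (1,9)}.
So G has 3 subgroups of order 10.

3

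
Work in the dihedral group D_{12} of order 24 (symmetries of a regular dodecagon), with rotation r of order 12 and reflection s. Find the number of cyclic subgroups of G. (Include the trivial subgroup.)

18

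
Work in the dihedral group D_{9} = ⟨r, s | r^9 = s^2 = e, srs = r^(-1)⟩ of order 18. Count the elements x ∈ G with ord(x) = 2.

9

Enumerating element orders in G gives 9 elements of order 2.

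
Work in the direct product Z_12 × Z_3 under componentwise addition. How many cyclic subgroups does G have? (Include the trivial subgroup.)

A cyclic subgroup of order d is generated by each of its φ(d) elements of order d, so the cyclic subgroups of order d number (#elements of order d)/φ(d).
Cyclic subgroups by order — order 1: 1; order 2: 1; order 3: 4; order 4: 1; order 6: 4; order 12: 4.
Total: 15.

15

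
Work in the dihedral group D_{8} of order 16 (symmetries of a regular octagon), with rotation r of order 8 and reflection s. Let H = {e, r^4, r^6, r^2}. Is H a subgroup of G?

Yes

|H| = 4 divides |G| = 16, consistent with Lagrange.
H contains the identity, every element's inverse is in H, and H is closed under ·: it is a subgroup.
In fact H = ⟨r^6⟩.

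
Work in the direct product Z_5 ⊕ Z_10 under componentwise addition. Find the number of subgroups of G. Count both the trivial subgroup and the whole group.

16

|G| = 50, so by Lagrange every subgroup order divides 50. Divisors: 1, 2, 5, 10, 25, 50.
Subgroups by order — order 1: 1; order 2: 1; order 5: 6; order 10: 6; order 25: 1; order 50: 1.
Total: 1 + 1 + 6 + 6 + 1 + 1 = 16.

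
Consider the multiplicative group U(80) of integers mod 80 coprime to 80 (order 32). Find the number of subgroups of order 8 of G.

|G| = 32 and 8 | 32, so subgroups of order 8 are possible by Lagrange.
The subgroups of order 8 are: {1, 9, 11, 19, 41, 49, 51, 59}; {1, 11, 21, 31, 41, 51, 61, 71}; {1, 11, 29, 39, 41, 51, 69, 79}; {1, 3, 9, 13, 27, 31, 37, 39}; … (19 in all).
So G has 19 subgroups of order 8.

19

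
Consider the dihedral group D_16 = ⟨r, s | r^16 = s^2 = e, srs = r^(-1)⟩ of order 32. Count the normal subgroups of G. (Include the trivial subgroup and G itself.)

G has 36 subgroups. Checking conjugation-invariance by order — order 1: 1/1 normal; order 2: 1/17 normal; order 4: 1/9 normal; order 8: 1/5 normal; order 16: 3/3 normal; order 32: 1/1 normal.
Total normal subgroups: 8.

8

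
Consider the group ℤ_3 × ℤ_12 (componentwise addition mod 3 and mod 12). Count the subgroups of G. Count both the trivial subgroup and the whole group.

|G| = 36, so by Lagrange every subgroup order divides 36. Divisors: 1, 2, 3, 4, 6, 9, 12, 18, 36.
Subgroups by order — order 1: 1; order 2: 1; order 3: 4; order 4: 1; order 6: 4; order 9: 1; order 12: 4; order 18: 1; order 36: 1.
Total: 1 + 1 + 4 + 1 + 4 + 1 + 4 + 1 + 1 = 18.

18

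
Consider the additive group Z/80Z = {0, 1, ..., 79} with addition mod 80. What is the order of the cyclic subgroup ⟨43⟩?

80

In Z/80Z, the order of an element a is n/gcd(a, n).
gcd(43, 80) = 1, so |⟨43⟩| = 80/1 = 80.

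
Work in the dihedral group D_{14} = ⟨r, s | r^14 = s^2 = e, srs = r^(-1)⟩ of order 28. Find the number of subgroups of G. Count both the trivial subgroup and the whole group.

28

|G| = 28, so by Lagrange every subgroup order divides 28. Divisors: 1, 2, 4, 7, 14, 28.
Subgroups by order — order 1: 1; order 2: 15; order 4: 7; order 7: 1; order 14: 3; order 28: 1.
Total: 1 + 15 + 7 + 1 + 3 + 1 = 28.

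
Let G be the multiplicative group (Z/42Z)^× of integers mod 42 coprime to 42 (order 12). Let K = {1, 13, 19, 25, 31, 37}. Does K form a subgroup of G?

Yes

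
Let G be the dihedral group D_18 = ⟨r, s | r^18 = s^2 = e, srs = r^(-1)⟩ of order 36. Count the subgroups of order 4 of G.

9

|G| = 36 and 4 | 36, so subgroups of order 4 are possible by Lagrange.
The subgroups of order 4 are: {e, r^9, rs, r^10s}; {e, r^9, r^2s, r^11s}; {e, r^9, r^3s, r^12s}; {e, r^9, r^4s, r^13s}; … (9 in all).
So G has 9 subgroups of order 4.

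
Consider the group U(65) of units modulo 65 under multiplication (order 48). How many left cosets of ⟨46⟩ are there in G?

4

|⟨46⟩| = 12 and |G| = 48.
By Lagrange, [G : H] = |G|/|H| = 48/12 = 4.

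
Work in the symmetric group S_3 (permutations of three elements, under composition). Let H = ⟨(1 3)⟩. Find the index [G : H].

|⟨(1 3)⟩| = 2 and |G| = 6.
By Lagrange, [G : H] = |G|/|H| = 6/2 = 3.

3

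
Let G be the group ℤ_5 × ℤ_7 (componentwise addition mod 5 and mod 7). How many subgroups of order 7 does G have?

1

|G| = 35 and 7 | 35, so subgroups of order 7 are possible by Lagrange.
The subgroups of order 7 are: {(0,0), (0,1), (0,2), (0,3), (0,4), (0,5), (0,6)}.
So G has 1 subgroup of order 7.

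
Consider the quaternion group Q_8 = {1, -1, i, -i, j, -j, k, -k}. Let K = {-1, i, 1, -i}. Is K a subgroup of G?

|K| = 4 divides |G| = 8, consistent with Lagrange.
K contains the identity, every element's inverse is in K, and K is closed under ·: it is a subgroup.
In fact K = ⟨-i⟩.

Yes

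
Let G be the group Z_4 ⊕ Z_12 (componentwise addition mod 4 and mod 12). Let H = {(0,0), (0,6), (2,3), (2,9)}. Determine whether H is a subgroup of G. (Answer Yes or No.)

Yes

|H| = 4 divides |G| = 48, consistent with Lagrange.
H contains the identity, every element's inverse is in H, and H is closed under +: it is a subgroup.
In fact H = ⟨(2,3)⟩.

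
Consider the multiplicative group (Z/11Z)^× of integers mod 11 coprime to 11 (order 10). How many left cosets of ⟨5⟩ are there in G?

2

|⟨5⟩| = 5 and |G| = 10.
By Lagrange, [G : H] = |G|/|H| = 10/5 = 2.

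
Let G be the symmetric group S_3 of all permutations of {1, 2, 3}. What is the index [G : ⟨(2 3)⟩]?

|⟨(2 3)⟩| = 2 and |G| = 6.
By Lagrange, [G : H] = |G|/|H| = 6/2 = 3.

3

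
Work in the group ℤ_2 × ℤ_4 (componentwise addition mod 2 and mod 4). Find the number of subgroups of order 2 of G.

3

|G| = 8 and 2 | 8, so subgroups of order 2 are possible by Lagrange.
The subgroups of order 2 are: {(0,0), (0,2)}; {(0,0), (1,0)}; {(0,0), (1,2)}.
So G has 3 subgroups of order 2.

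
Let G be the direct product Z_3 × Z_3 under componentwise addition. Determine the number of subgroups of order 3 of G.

4

|G| = 9 and 3 | 9, so subgroups of order 3 are possible by Lagrange.
The subgroups of order 3 are: {(0,0), (0,1), (0,2)}; {(0,0), (1,0), (2,0)}; {(0,0), (1,1), (2,2)}; {(0,0), (1,2), (2,1)}.
So G has 4 subgroups of order 3.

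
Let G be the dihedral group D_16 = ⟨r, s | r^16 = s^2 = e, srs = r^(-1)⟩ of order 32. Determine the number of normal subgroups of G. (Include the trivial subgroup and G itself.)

G has 36 subgroups. Checking conjugation-invariance by order — order 1: 1/1 normal; order 2: 1/17 normal; order 4: 1/9 normal; order 8: 1/5 normal; order 16: 3/3 normal; order 32: 1/1 normal.
Total normal subgroups: 8.

8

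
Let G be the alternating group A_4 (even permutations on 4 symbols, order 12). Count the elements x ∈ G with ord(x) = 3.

The elements of order 3 are: (2 3 4), (2 4 3), (1 2 3), (1 2 4), (1 3 2), (1 3 4), (1 4 2), (1 4 3).
That's 8.

8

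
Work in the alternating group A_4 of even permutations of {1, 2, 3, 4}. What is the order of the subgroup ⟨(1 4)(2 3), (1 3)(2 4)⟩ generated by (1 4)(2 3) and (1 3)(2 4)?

4

|⟨(1 4)(2 3)⟩| = 2 and |⟨(1 3)(2 4)⟩| = 2, so |H| is a multiple of lcm(2, 2) = 2 and divides |G| = 12.
Closing under the operation: H = {e, (1 2)(3 4), (1 3)(2 4), (1 4)(2 3)}, so |H| = 4.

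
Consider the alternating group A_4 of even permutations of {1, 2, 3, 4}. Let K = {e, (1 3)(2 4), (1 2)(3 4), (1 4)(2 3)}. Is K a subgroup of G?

|K| = 4 divides |G| = 12, consistent with Lagrange.
K contains the identity, every element's inverse is in K, and K is closed under ∘: it is a subgroup.

Yes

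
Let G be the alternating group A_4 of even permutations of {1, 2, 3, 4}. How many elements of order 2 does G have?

3

The elements of order 2 are: (1 2)(3 4), (1 3)(2 4), (1 4)(2 3).
That's 3.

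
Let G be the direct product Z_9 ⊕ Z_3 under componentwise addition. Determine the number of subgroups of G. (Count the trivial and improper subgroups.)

10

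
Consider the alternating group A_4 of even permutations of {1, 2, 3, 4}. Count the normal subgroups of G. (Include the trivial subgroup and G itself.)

3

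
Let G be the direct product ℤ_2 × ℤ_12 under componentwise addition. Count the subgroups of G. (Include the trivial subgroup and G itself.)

16

|G| = 24, so by Lagrange every subgroup order divides 24. Divisors: 1, 2, 3, 4, 6, 8, 12, 24.
Subgroups by order — order 1: 1; order 2: 3; order 3: 1; order 4: 3; order 6: 3; order 8: 1; order 12: 3; order 24: 1.
Total: 1 + 3 + 1 + 3 + 3 + 1 + 3 + 1 = 16.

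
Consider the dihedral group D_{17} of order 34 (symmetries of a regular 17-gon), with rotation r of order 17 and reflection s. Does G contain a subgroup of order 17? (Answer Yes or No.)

17 | 34. A subgroup of order 17 is {e, r, r^2, r^3, r^4, r^5, r^6, r^7, r^8, r^9, r^10, r^11, r^12, r^13, r^14, r^15, r^16}.

Yes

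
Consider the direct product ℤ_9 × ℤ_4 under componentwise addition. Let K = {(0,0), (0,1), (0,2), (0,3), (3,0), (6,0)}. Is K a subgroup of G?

No

Closure fails: (0,1) + (6,0) = (6,1) ∉ K. So K is not a subgroup.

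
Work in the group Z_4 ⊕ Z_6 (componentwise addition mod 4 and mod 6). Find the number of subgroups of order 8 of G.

1

|G| = 24 and 8 | 24, so subgroups of order 8 are possible by Lagrange.
The subgroups of order 8 are: {(0,0), (0,3), (1,0), (1,3), (2,0), (2,3), (3,0), (3,3)}.
So G has 1 subgroup of order 8.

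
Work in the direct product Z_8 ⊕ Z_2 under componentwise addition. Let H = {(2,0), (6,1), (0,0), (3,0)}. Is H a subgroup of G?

No

(6,1) ∈ H but its inverse (2,1) ∉ H, so H is not a subgroup.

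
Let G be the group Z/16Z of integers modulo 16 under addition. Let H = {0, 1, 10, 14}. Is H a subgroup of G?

No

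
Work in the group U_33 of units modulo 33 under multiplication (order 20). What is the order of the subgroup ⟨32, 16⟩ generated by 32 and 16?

10

|⟨32⟩| = 2 and |⟨16⟩| = 5, so |H| is a multiple of lcm(2, 5) = 10 and divides |G| = 20.
Closing under the operation: H = {1, 2, 4, 8, 16, 17, 25, 29, 31, 32}, so |H| = 10.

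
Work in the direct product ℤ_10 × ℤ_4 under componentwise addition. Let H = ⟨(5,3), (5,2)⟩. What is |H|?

|⟨(5,3)⟩| = 4 and |⟨(5,2)⟩| = 2, so |H| is a multiple of lcm(4, 2) = 4 and divides |G| = 40.
Closing under the operation: H = {(0,0), (0,1), (0,2), (0,3), (5,0), (5,1), (5,2), (5,3)}, so |H| = 8.

8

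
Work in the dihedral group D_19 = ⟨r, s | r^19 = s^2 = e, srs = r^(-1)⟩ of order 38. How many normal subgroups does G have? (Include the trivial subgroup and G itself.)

3

G has 22 subgroups. Checking conjugation-invariance by order — order 1: 1/1 normal; order 2: 0/19 normal; order 19: 1/1 normal; order 38: 1/1 normal.
Total normal subgroups: 3.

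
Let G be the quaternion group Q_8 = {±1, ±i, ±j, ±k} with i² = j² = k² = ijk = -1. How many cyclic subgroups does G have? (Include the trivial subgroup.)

5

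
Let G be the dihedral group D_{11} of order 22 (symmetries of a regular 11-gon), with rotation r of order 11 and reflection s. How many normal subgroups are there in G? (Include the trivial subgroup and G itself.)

G has 14 subgroups. Checking conjugation-invariance by order — order 1: 1/1 normal; order 2: 0/11 normal; order 11: 1/1 normal; order 22: 1/1 normal.
Total normal subgroups: 3.

3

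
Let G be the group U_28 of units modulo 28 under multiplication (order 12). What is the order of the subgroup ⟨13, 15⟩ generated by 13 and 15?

4

|⟨13⟩| = 2 and |⟨15⟩| = 2, so |H| is a multiple of lcm(2, 2) = 2 and divides |G| = 12.
Closing under the operation: H = {1, 13, 15, 27}, so |H| = 4.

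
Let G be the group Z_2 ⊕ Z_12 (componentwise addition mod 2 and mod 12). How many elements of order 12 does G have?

An element (a,b) has order lcm(ord(a), ord(b)); count pairs with lcm equal to 12.
Enumerating gives 8 such elements.

8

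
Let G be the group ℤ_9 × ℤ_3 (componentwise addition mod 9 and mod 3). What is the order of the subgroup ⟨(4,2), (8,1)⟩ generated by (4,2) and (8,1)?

9

|⟨(4,2)⟩| = 9 and |⟨(8,1)⟩| = 9, so |H| is a multiple of lcm(9, 9) = 9 and divides |G| = 27.
Closing under the operation: H = {(0,0), (1,2), (2,1), (3,0), (4,2), (5,1), (6,0), (7,2), (8,1)}, so |H| = 9.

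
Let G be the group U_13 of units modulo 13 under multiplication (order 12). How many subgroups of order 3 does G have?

1

|G| = 12 and 3 | 12, so subgroups of order 3 are possible by Lagrange.
The subgroups of order 3 are: {1, 3, 9}.
So G has 1 subgroup of order 3.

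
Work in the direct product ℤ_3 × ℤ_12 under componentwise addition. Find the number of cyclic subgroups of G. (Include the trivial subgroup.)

Each element a generates a cyclic subgroup ⟨a⟩; distinct elements may generate the same one (a cyclic group of order d has φ(d) generators).
Cyclic subgroups by order — order 1: 1; order 2: 1; order 3: 4; order 4: 1; order 6: 4; order 12: 4.
Total: 15.

15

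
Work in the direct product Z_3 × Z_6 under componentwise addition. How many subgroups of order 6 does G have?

4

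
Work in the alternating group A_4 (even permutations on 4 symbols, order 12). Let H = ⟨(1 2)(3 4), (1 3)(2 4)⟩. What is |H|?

|⟨(1 2)(3 4)⟩| = 2 and |⟨(1 3)(2 4)⟩| = 2, so |H| is a multiple of lcm(2, 2) = 2 and divides |G| = 12.
Closing under the operation: H = {e, (1 2)(3 4), (1 3)(2 4), (1 4)(2 3)}, so |H| = 4.

4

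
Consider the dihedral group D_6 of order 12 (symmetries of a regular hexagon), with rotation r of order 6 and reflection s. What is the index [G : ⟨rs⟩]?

6

|⟨rs⟩| = 2 and |G| = 12.
By Lagrange, [G : H] = |G|/|H| = 12/2 = 6.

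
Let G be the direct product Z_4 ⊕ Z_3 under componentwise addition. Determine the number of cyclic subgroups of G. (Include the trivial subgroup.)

6

Each element a generates a cyclic subgroup ⟨a⟩; distinct elements may generate the same one (a cyclic group of order d has φ(d) generators).
Cyclic subgroups by order — order 1: 1; order 2: 1; order 3: 1; order 4: 1; order 6: 1; order 12: 1.
Total: 6.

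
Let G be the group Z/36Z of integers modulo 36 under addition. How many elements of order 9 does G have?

6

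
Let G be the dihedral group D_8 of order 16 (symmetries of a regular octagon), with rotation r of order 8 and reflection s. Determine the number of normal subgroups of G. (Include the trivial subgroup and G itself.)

7

G has 19 subgroups. Checking conjugation-invariance by order — order 1: 1/1 normal; order 2: 1/9 normal; order 4: 1/5 normal; order 8: 3/3 normal; order 16: 1/1 normal.
Total normal subgroups: 7.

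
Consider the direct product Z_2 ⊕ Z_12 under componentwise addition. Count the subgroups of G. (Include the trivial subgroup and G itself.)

|G| = 24, so by Lagrange every subgroup order divides 24. Divisors: 1, 2, 3, 4, 6, 8, 12, 24.
Subgroups by order — order 1: 1; order 2: 3; order 3: 1; order 4: 3; order 6: 3; order 8: 1; order 12: 3; order 24: 1.
Total: 1 + 3 + 1 + 3 + 3 + 1 + 3 + 1 = 16.

16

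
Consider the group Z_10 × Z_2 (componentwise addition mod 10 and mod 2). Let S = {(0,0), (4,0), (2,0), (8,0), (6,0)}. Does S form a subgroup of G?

|S| = 5 divides |G| = 20, consistent with Lagrange.
S contains the identity, every element's inverse is in S, and S is closed under +: it is a subgroup.
In fact S = ⟨(4,0)⟩.

Yes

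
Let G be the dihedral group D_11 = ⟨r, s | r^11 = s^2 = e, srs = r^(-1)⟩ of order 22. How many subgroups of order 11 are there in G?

1

|G| = 22 and 11 | 22, so subgroups of order 11 are possible by Lagrange.
The subgroups of order 11 are: {e, r, r^2, r^3, r^4, r^5, r^6, r^7, r^8, r^9, r^10}.
So G has 1 subgroup of order 11.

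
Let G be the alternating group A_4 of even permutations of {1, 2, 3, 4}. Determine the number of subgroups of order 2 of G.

3

|G| = 12 and 2 | 12, so subgroups of order 2 are possible by Lagrange.
The subgroups of order 2 are: {e, (1 2)(3 4)}; {e, (1 3)(2 4)}; {e, (1 4)(2 3)}.
So G has 3 subgroups of order 2.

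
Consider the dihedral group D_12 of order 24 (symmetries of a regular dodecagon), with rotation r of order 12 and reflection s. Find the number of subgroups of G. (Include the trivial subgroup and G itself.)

|G| = 24, so by Lagrange every subgroup order divides 24. Divisors: 1, 2, 3, 4, 6, 8, 12, 24.
Subgroups by order — order 1: 1; order 2: 13; order 3: 1; order 4: 7; order 6: 5; order 8: 3; order 12: 3; order 24: 1.
Total: 1 + 13 + 1 + 7 + 5 + 3 + 3 + 1 = 34.

34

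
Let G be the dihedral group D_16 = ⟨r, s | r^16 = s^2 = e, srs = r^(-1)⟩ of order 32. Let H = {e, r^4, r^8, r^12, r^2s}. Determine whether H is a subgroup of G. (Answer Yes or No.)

No

|H| = 5 does not divide |G| = 32, so by Lagrange H is not a subgroup.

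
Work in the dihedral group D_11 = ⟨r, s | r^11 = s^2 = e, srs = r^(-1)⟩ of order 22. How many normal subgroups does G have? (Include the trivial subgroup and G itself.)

3

G has 14 subgroups. Checking conjugation-invariance by order — order 1: 1/1 normal; order 2: 0/11 normal; order 11: 1/1 normal; order 22: 1/1 normal.
Total normal subgroups: 3.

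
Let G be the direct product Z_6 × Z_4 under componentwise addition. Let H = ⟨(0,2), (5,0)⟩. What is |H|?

12

|⟨(0,2)⟩| = 2 and |⟨(5,0)⟩| = 6, so |H| is a multiple of lcm(2, 6) = 6 and divides |G| = 24.
Closing under the operation: H = {(0,0), (0,2), (1,0), (1,2), (2,0), (2,2), (3,0), (3,2), (4,0), (4,2), (5,0), (5,2)}, so |H| = 12.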